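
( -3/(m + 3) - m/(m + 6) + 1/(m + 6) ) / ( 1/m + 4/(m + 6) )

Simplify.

Numerator: -3/(m + 3) - m/(m + 6) + 1/(m + 6) = (-m**2 - 5*m - 15)/(m**2 + 9*m + 18)
Denominator: 1/m + 4/(m + 6) = (5*m + 6)/(m**2 + 6*m)
Divide: ((-m**2 - 5*m - 15)/(m**2 + 9*m + 18)) · ((m**2 + 6*m)/(5*m + 6)) = (-m**3 - 5*m**2 - 15*m)/(5*m**2 + 21*m + 18)

(-m**3 - 5*m**2 - 15*m)/(5*m**2 + 21*m + 18)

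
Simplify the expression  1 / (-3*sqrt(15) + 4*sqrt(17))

(3*sqrt(15) + 4*sqrt(17))/137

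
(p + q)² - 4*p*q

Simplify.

(p - q)²

After expansion: p² - 2*p*q + q² — a perfect-square trinomial.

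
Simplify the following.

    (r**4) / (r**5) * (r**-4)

Quotient: (r**-1)
Multiply by (r**-4): add exponents.

r**(-5)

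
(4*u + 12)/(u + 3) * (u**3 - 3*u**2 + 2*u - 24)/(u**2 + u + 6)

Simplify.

Factor: 4*u + 12 = 4*(u + 3);  u**3 - 3*u**2 + 2*u - 24 = (u - 4)*(u**2 + u + 6)
Cancel the common factors (u**2 + u + 6), (u + 3).

4*u - 16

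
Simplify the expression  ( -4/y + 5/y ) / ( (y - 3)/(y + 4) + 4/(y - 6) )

(y² - 2*y - 24)/(y³ - 5*y² + 34*y)

Numerator: -4/y + 5/y = 1/y
Denominator: (y - 3)/(y + 4) + 4/(y - 6) = (y² - 5*y + 34)/(y² - 2*y - 24)
Divide: (1/y) · ((y² - 2*y - 24)/(y² - 5*y + 34)) = (y² - 2*y - 24)/(y³ - 5*y² + 34*y)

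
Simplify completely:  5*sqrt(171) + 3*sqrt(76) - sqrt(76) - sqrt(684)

13*sqrt(19)

5*sqrt(171) = 15*sqrt(19); 3*sqrt(76) = 6*sqrt(19); sqrt(76) = 2*sqrt(19); sqrt(684) = 6*sqrt(19)
Combine: (15 + 6 - 2 - 6)·sqrt(19) = 13*sqrt(19)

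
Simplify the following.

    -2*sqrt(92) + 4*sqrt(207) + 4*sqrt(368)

24*sqrt(23)

2*sqrt(92) = 4*sqrt(23); 4*sqrt(207) = 12*sqrt(23); 4*sqrt(368) = 16*sqrt(23)
Combine: (-4 + 12 + 16)·sqrt(23) = 24*sqrt(23)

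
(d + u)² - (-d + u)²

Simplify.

4*d*u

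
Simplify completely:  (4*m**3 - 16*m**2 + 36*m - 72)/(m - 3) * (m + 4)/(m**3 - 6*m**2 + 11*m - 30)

(4*m + 16)/(m - 5)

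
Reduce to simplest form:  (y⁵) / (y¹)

Quotient: y⁴

y⁴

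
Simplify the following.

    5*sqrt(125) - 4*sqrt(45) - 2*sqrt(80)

5*sqrt(5)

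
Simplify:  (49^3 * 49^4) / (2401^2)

7^6

49^3 = 7^6; 49^4 = 7^8; 2401^2 = 7^8
Combine exponents: 7^6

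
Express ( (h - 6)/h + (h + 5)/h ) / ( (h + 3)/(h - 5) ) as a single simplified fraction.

(2*h^2 - 11*h + 5)/(h^2 + 3*h)

Numerator: (h - 6)/h + (h + 5)/h = (2*h - 1)/h
Denominator: (h + 3)/(h - 5) = (h + 3)/(h - 5)
Divide: ((2*h - 1)/h) · ((h - 5)/(h + 3)) = (2*h^2 - 11*h + 5)/(h^2 + 3*h)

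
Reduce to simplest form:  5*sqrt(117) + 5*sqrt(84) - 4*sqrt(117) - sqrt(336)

5*sqrt(117) = 15*sqrt(13); 5*sqrt(84) = 10*sqrt(21); 4*sqrt(117) = 12*sqrt(13); sqrt(336) = 4*sqrt(21)

3*sqrt(13) + 6*sqrt(21)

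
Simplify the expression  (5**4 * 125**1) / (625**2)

5**4 = 5**4; 125**1 = 5**3; 625**2 = 5**8
Combine exponents: 5**(-1)

5**(-1)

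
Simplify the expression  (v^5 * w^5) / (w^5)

v^5

Quotient: v^5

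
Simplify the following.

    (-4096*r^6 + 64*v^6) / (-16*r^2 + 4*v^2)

Factor (2*v)^6 - (4*r)^6 and cancel (-16*r^2 + 4*v^2).

256*r^4 + 64*r^2*v^2 + 16*v^4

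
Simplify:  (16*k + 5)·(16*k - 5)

256*k² - 25

Difference of squares with P = 16*k, Q = 5.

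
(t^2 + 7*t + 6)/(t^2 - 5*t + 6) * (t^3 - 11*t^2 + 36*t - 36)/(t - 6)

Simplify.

t^2 + 7*t + 6

Factor: t^2 + 7*t + 6 = (t + 6)*(t + 1);  t^2 - 5*t + 6 = (t - 2)*(t - 3);  t^3 - 11*t^2 + 36*t - 36 = (t - 6)*(t - 3)*(t - 2)
Cancel the common factors (t - 6), (t - 3), (t - 2).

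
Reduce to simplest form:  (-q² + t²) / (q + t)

-q + t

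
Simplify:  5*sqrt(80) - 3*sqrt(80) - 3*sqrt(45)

-sqrt(5)

5*sqrt(80) = 20*sqrt(5); 3*sqrt(80) = 12*sqrt(5); 3*sqrt(45) = 9*sqrt(5)
Combine: (20 - 12 - 9)·sqrt(5) = -sqrt(5)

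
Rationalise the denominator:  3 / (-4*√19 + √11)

(-12*√19 - 3*√11)/293

Multiply numerator and denominator by √11 + 4*√19.
Denominator becomes -293; numerator becomes 3*√11 + 12*√19.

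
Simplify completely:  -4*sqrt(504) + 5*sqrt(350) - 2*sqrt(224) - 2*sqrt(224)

-15*sqrt(14)

4*sqrt(504) = 24*sqrt(14); 5*sqrt(350) = 25*sqrt(14); 2*sqrt(224) = 8*sqrt(14); 2*sqrt(224) = 8*sqrt(14)
Combine: (-24 + 25 - 8 - 8)·sqrt(14) = -15*sqrt(14)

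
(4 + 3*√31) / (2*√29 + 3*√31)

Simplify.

(-6*√899 - 8*√29 + 12*√31 + 279)/163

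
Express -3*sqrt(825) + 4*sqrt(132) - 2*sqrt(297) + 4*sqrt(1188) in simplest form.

11*sqrt(33)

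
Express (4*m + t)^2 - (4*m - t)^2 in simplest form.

16*m*t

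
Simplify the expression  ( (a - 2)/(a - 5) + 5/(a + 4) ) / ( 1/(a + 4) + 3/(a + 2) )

(a^3 + 9*a^2 - 19*a - 66)/(4*a^2 - 6*a - 70)

Numerator: (a - 2)/(a - 5) + 5/(a + 4) = (a^2 + 7*a - 33)/(a^2 - a - 20)
Denominator: 1/(a + 4) + 3/(a + 2) = (4*a + 14)/(a^2 + 6*a + 8)
Divide: ((a^2 + 7*a - 33)/(a^2 - a - 20)) · ((a^2 + 6*a + 8)/(4*a + 14)) = (a^3 + 9*a^2 - 19*a - 66)/(4*a^2 - 6*a - 70)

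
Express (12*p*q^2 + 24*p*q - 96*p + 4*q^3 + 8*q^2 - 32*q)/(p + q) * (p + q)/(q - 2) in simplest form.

12*p*q + 48*p + 4*q^2 + 16*q

Factor: 12*p*q^2 + 24*p*q - 96*p + 4*q^3 + 8*q^2 - 32*q = 4*(q - 2)*(3*p + q)*(q + 4)
Cancel the common factors (q - 2), (p + q).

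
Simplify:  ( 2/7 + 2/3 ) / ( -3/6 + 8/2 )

40/147

Numerator: 2/7 + 2/3 = 20/21
Denominator: -3/6 + 8/2 = 7/2
Divide: (20/21) · (2/7) = 40/147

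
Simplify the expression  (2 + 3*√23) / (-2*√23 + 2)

(-71 - 5*√23)/44

Multiply numerator and denominator by 2 + 2*√23.
Denominator becomes -88; numerator becomes 10*√23 + 142.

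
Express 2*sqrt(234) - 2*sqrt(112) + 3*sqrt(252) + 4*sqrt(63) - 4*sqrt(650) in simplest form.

-14*sqrt(26) + 22*sqrt(7)

2*sqrt(234) = 6*sqrt(26); 2*sqrt(112) = 8*sqrt(7); 3*sqrt(252) = 18*sqrt(7); 4*sqrt(63) = 12*sqrt(7); 4*sqrt(650) = 20*sqrt(26)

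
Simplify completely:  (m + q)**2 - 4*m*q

(m - q)**2

After expansion: m**2 - 2*m*q + q**2 — a perfect-square trinomial.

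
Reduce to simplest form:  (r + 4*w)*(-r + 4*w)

-r^2 + 16*w^2

Difference of squares with P = 4*w, Q = r.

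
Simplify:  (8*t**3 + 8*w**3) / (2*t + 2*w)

4*t**2 - 4*t*w + 4*w**2

Apply the sum-of-cubes factorisation and cancel (2*t + 2*w).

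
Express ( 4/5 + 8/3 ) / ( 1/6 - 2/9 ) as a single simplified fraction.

-312/5

Numerator: 4/5 + 8/3 = 52/15
Denominator: 1/6 - 2/9 = -1/18
Divide: (52/15) · (-18) = -312/5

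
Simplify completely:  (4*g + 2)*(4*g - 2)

Difference of squares with P = 4*g, Q = 2.

16*g^2 - 4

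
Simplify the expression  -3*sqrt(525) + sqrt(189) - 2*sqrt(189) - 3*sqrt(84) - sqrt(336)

-28*sqrt(21)

3*sqrt(525) = 15*sqrt(21); sqrt(189) = 3*sqrt(21); 2*sqrt(189) = 6*sqrt(21); 3*sqrt(84) = 6*sqrt(21); sqrt(336) = 4*sqrt(21)
Combine: (-15 + 3 - 6 - 6 - 4)·sqrt(21) = -28*sqrt(21)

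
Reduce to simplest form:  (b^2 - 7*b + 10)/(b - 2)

Factor: b^2 - 7*b + 10 = (b - 5)*(b - 2)
Cancel the common factor (b - 2).

b - 5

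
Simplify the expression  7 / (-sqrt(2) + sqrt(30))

Multiply numerator and denominator by sqrt(2) + sqrt(30).
Denominator becomes 28; numerator becomes 7*sqrt(2) + 7*sqrt(30).

(sqrt(2) + sqrt(30))/4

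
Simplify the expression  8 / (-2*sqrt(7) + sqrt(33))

(16*sqrt(7) + 8*sqrt(33))/5

Multiply numerator and denominator by 2*sqrt(7) + sqrt(33).
Denominator becomes 5; numerator becomes 16*sqrt(7) + 8*sqrt(33).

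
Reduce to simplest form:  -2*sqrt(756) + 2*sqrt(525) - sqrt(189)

-5*sqrt(21)

2*sqrt(756) = 12*sqrt(21); 2*sqrt(525) = 10*sqrt(21); sqrt(189) = 3*sqrt(21)
Combine: (-12 + 10 - 3)·sqrt(21) = -5*sqrt(21)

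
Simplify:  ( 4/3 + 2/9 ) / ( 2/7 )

Numerator: 4/3 + 2/9 = 14/9
Denominator: 2/7 = 2/7
Divide: (14/9) · (7/2) = 49/9

49/9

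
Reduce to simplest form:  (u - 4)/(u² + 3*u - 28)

1/(u + 7)

Factor: u² + 3*u - 28 = (u - 4)·(u + 7)
Cancel the common factor (u - 4).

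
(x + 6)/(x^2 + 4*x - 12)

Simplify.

Factor: x^2 + 4*x - 12 = (x - 2)*(x + 6)
Cancel the common factor (x + 6).

1/(x - 2)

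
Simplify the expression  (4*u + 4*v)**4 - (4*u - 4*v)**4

2048*u*v*(u**2 + v**2)

Binomially expand both and collect terms in (4*u), (4*v).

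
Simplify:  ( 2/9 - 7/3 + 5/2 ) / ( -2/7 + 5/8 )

196/171

Numerator: 2/9 - 7/3 + 5/2 = 7/18
Denominator: -2/7 + 5/8 = 19/56
Divide: (7/18) · (56/19) = 196/171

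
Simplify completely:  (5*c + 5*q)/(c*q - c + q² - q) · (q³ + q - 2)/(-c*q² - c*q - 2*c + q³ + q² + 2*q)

5/(-c + q)

Factor: 5*c + 5*q = 5·(c + q);  c*q - c + q² - q = (c + q)·(q - 1);  q³ + q - 2 = (q² + q + 2)·(q - 1);  -c*q² - c*q - 2*c + q³ + q² + 2*q = (q² + q + 2)·(-c + q)
Cancel the common factors (q² + q + 2), (c + q), (q - 1).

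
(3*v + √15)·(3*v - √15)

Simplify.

9*v² - 15

Difference of squares with P = 3*v, Q = √15.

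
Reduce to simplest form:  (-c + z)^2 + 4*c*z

(c + z)^2

Expanding gives c^2 + 2*c*z + z^2, a perfect square.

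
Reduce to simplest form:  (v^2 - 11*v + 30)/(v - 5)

Factor: v^2 - 11*v + 30 = (v - 5)*(v - 6)
Cancel the common factor (v - 5).

v - 6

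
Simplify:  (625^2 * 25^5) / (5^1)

5^17

625^2 = 5^8; 25^5 = 5^10; 5^1 = 5^1
Combine exponents: 5^17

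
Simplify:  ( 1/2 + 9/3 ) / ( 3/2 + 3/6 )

Numerator: 1/2 + 9/3 = 7/2
Denominator: 3/2 + 3/6 = 2
Divide: (7/2) · (1/2) = 7/4

7/4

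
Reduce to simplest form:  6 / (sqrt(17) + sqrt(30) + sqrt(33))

Group as (sqrt(30) + sqrt(33)) + sqrt(17); multiply by (sqrt(30) + sqrt(33)) - sqrt(17), then rationalise the remaining surd.

(-9*sqrt(1870) + 21*sqrt(33) + 30*sqrt(30) + 69*sqrt(17))/461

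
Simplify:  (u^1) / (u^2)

1/u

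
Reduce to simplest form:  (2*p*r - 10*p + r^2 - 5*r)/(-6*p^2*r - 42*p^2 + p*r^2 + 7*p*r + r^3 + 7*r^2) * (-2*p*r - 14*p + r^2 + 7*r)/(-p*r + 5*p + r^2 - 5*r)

(-2*p - r)/(3*p^2 - 2*p*r - r^2)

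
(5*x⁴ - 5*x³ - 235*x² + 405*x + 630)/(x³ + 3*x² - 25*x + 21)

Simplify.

(5*x² - 25*x - 30)/(x - 1)

Factor: 5*x⁴ - 5*x³ - 235*x² + 405*x + 630 = 5·(x + 7)·(x - 3)·(x + 1)·(x - 6);  x³ + 3*x² - 25*x + 21 = (x - 3)·(x - 1)·(x + 7)
Cancel the common factors (x - 3), (x + 7).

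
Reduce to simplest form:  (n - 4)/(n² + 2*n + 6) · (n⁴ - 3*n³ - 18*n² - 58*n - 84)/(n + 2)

Factor: n⁴ - 3*n³ - 18*n² - 58*n - 84 = (n² + 2*n + 6)·(n + 2)·(n - 7)
Cancel the common factors (n² + 2*n + 6), (n + 2).

n² - 11*n + 28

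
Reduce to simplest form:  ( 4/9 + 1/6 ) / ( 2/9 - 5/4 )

Numerator: 4/9 + 1/6 = 11/18
Denominator: 2/9 - 5/4 = -37/36
Divide: (11/18) · (-36/37) = -22/37

-22/37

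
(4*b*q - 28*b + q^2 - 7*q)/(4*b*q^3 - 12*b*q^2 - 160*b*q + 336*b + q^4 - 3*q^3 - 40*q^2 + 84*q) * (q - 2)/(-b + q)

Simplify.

1/(-b*q - 6*b + q^2 + 6*q)

Factor: 4*b*q - 28*b + q^2 - 7*q = (4*b + q)*(q - 7);  4*b*q^3 - 12*b*q^2 - 160*b*q + 336*b + q^4 - 3*q^3 - 40*q^2 + 84*q = (4*b + q)*(q - 7)*(q + 6)*(q - 2)
Cancel the common factors (q - 2), (4*b + q), (q - 7).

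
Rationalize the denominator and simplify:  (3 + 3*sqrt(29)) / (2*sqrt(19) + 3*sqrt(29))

Multiply numerator and denominator by -2*sqrt(19) + 3*sqrt(29).
Denominator becomes 185; numerator becomes -6*sqrt(551) - 6*sqrt(19) + 9*sqrt(29) + 261.

(-6*sqrt(551) - 6*sqrt(19) + 9*sqrt(29) + 261)/185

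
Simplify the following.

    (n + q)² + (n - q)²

2*n² + 2*q²

Only the even-power cross terms survive.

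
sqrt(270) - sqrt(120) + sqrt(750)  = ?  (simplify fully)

6*sqrt(30)

sqrt(270) = 3*sqrt(30); sqrt(120) = 2*sqrt(30); sqrt(750) = 5*sqrt(30)
Combine: (3 - 2 + 5)·sqrt(30) = 6*sqrt(30)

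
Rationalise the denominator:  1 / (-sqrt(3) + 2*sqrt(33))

(sqrt(3) + 2*sqrt(33))/129

Multiply numerator and denominator by sqrt(3) + 2*sqrt(33).
Denominator becomes 129; numerator becomes sqrt(3) + 2*sqrt(33).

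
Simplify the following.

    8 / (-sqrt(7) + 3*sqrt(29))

(4*sqrt(7) + 12*sqrt(29))/127

Multiply numerator and denominator by sqrt(7) + 3*sqrt(29).
Denominator becomes 254; numerator becomes 8*sqrt(7) + 24*sqrt(29).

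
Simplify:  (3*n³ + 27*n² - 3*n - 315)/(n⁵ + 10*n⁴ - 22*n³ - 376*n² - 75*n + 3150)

Factor: 3*n³ + 27*n² - 3*n - 315 = 3·(n - 3)·(n + 7)·(n + 5);  n⁵ + 10*n⁴ - 22*n³ - 376*n² - 75*n + 3150 = (n - 5)·(n + 7)·(n - 3)·(n + 5)·(n + 6)
Cancel the common factors (n - 3), (n + 5), (n + 7).

3/(n² + n - 30)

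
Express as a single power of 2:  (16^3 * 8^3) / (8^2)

16^3 = 2^12; 8^3 = 2^9; 8^2 = 2^6
Combine exponents: 2^15

2^15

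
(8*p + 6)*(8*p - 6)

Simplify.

Difference of squares with P = 8*p, Q = 6.

64*p^2 - 36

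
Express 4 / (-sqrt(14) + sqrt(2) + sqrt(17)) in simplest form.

Group as (sqrt(2) + sqrt(17)) - sqrt(14); multiply by (sqrt(2) + sqrt(17)) + sqrt(14), then rationalise the remaining surd.

(-20*sqrt(14) - 4*sqrt(17) + 116*sqrt(2) + 16*sqrt(119))/111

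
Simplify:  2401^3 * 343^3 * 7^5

7^26

2401^3 = 7^12; 343^3 = 7^9; 7^5 = 7^5
Combine exponents: 7^26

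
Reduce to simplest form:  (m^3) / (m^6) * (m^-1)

m^(-4)

Quotient: (m^-3)
Multiply by (m^-1): add exponents.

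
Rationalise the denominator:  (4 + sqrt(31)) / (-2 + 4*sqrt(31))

Multiply numerator and denominator by -4*sqrt(31) - 2.
Denominator becomes -492; numerator becomes -132 - 18*sqrt(31).

(3*sqrt(31) + 22)/82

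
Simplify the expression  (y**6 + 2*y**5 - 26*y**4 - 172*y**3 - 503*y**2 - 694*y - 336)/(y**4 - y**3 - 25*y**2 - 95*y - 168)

Factor: y**6 + 2*y**5 - 26*y**4 - 172*y**3 - 503*y**2 - 694*y - 336 = (y**2 + 3*y + 8)*(y - 7)*(y + 3)*(y + 2)*(y + 1);  y**4 - y**3 - 25*y**2 - 95*y - 168 = (y + 3)*(y**2 + 3*y + 8)*(y - 7)
Cancel the common factors (y**2 + 3*y + 8), (y + 3), (y - 7).

y**2 + 3*y + 2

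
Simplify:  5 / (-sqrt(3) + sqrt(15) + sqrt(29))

Group as (sqrt(15) + sqrt(29)) - sqrt(3); multiply by (sqrt(15) + sqrt(29)) + sqrt(3), then rationalise the remaining surd.

(-205*sqrt(3) - 55*sqrt(29) + 85*sqrt(15) + 30*sqrt(145))/59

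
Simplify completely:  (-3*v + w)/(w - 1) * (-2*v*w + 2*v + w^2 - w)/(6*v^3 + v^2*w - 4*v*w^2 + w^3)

1/(v + w)

Factor: -2*v*w + 2*v + w^2 - w = (w - 1)*(-2*v + w);  6*v^3 + v^2*w - 4*v*w^2 + w^3 = (v + w)*(-2*v + w)*(-3*v + w)
Cancel the common factors (w - 1), (-2*v + w), (-3*v + w).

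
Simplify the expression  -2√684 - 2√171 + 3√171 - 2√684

2√684 = 12*√19; 2√171 = 6*√19; 3√171 = 9*√19; 2√684 = 12*√19
Combine: (-12 - 6 + 9 - 12)·√19 = -21*√19

-21*√19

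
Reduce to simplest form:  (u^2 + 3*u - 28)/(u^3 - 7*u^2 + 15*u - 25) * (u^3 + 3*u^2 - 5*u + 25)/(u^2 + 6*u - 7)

(u^2 + u - 20)/(u^2 - 6*u + 5)

Factor: u^2 + 3*u - 28 = (u - 4)*(u + 7);  u^3 - 7*u^2 + 15*u - 25 = (u^2 - 2*u + 5)*(u - 5);  u^3 + 3*u^2 - 5*u + 25 = (u^2 - 2*u + 5)*(u + 5);  u^2 + 6*u - 7 = (u - 1)*(u + 7)
Cancel the common factors (u^2 - 2*u + 5), (u + 7).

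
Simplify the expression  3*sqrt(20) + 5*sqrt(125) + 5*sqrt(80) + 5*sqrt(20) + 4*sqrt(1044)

24*sqrt(29) + 61*sqrt(5)

3*sqrt(20) = 6*sqrt(5); 5*sqrt(125) = 25*sqrt(5); 5*sqrt(80) = 20*sqrt(5); 5*sqrt(20) = 10*sqrt(5); 4*sqrt(1044) = 24*sqrt(29)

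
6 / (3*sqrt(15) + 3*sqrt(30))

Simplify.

Multiply numerator and denominator by -3*sqrt(15) + 3*sqrt(30).
Denominator becomes 135; numerator becomes -18*sqrt(15) + 18*sqrt(30).

(-2*sqrt(15) + 2*sqrt(30))/15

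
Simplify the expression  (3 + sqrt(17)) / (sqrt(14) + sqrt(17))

Multiply numerator and denominator by -sqrt(14) + sqrt(17).
Denominator becomes 3; numerator becomes -sqrt(238) - 3*sqrt(14) + 3*sqrt(17) + 17.

(-sqrt(238) - 3*sqrt(14) + 3*sqrt(17) + 17)/3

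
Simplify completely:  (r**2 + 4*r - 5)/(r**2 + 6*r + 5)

(r - 1)/(r + 1)

Factor: r**2 + 4*r - 5 = (r + 5)*(r - 1);  r**2 + 6*r + 5 = (r + 5)*(r + 1)
Cancel the common factor (r + 5).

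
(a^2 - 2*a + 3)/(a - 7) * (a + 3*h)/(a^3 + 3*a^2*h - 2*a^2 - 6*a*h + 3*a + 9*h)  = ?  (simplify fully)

1/(a - 7)

Factor: a^3 + 3*a^2*h - 2*a^2 - 6*a*h + 3*a + 9*h = (a^2 - 2*a + 3)*(a + 3*h)
Cancel the common factors (a^2 - 2*a + 3), (a + 3*h).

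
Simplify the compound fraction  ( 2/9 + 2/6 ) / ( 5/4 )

4/9

Numerator: 2/9 + 2/6 = 5/9
Denominator: 5/4 = 5/4
Divide: (5/9) · (4/5) = 4/9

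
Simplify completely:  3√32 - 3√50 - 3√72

-21*√2

3√32 = 12*√2; 3√50 = 15*√2; 3√72 = 18*√2
Combine: (12 - 15 - 18)·√2 = -21*√2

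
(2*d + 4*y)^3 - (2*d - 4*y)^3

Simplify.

Only the odd-power cross terms survive.

96*d^2*y + 128*y^3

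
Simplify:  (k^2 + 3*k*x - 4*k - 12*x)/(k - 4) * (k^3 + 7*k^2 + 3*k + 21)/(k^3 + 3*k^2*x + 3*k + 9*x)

k + 7

Factor: k^2 + 3*k*x - 4*k - 12*x = (k + 3*x)*(k - 4);  k^3 + 7*k^2 + 3*k + 21 = (k^2 + 3)*(k + 7);  k^3 + 3*k^2*x + 3*k + 9*x = (k + 3*x)*(k^2 + 3)
Cancel the common factors (k^2 + 3), (k - 4), (k + 3*x).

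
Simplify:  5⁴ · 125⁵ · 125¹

5^22

5⁴ = 5^4; 125⁵ = 5^15; 125¹ = 5^3
Combine exponents: 5^22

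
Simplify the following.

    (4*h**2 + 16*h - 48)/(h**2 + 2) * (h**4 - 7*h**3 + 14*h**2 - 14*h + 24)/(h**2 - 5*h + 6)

Factor: 4*h**2 + 16*h - 48 = 4*(h + 6)*(h - 2);  h**4 - 7*h**3 + 14*h**2 - 14*h + 24 = (h - 3)*(h**2 + 2)*(h - 4);  h**2 - 5*h + 6 = (h - 3)*(h - 2)
Cancel the common factors (h**2 + 2), (h - 3), (h - 2).

4*h**2 + 8*h - 96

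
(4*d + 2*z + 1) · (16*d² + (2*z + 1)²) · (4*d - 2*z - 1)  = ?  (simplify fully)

256*d⁴ - 16*z⁴ - 32*z³ - 24*z² - 8*z - 1

((4*d)+(2*z + 1))((4*d)-(2*z + 1)) = 16*d² - 4*z² - 4*z - 1; continue pairing.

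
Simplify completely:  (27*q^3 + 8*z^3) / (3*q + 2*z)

Factor as (a+b)(a^2-ab+b^2) with a=(2*z), b=(3*q).

9*q^2 - 6*q*z + 4*z^2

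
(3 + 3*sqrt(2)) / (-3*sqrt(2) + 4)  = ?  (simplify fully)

Multiply numerator and denominator by 4 + 3*sqrt(2).
Denominator becomes -2; numerator becomes 21*sqrt(2) + 30.

(-30 - 21*sqrt(2))/2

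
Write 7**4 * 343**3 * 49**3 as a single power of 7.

7**4 = 7**4; 343**3 = 7**9; 49**3 = 7**6
Combine exponents: 7**19

7**19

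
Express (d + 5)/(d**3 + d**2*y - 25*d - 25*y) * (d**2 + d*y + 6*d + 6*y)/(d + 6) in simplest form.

Factor: d**3 + d**2*y - 25*d - 25*y = (d + 5)*(d - 5)*(d + y);  d**2 + d*y + 6*d + 6*y = (d + 6)*(d + y)
Cancel the common factors (d + 6), (d + 5), (d + y).

1/(d - 5)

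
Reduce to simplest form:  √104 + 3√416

14*√26

√104 = 2*√26; 3√416 = 12*√26
Combine: (2 + 12)·√26 = 14*√26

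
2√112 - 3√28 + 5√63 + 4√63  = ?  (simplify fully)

29*√7

2√112 = 8*√7; 3√28 = 6*√7; 5√63 = 15*√7; 4√63 = 12*√7
Combine: (8 - 6 + 15 + 12)·√7 = 29*√7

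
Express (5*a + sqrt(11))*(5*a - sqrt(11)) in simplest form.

Product of conjugates: (P+Q)(P-Q) = P^2 - Q^2.

25*a^2 - 11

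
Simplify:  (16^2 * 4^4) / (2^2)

2^14

16^2 = 2^8; 4^4 = 2^8; 2^2 = 2^2
Combine exponents: 2^14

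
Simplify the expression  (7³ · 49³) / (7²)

7³ = 7^3; 49³ = 7^6; 7² = 7^2
Combine exponents: 7^7

7^7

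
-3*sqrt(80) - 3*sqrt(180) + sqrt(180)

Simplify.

-24*sqrt(5)

3*sqrt(80) = 12*sqrt(5); 3*sqrt(180) = 18*sqrt(5); sqrt(180) = 6*sqrt(5)
Combine: (-12 - 18 + 6)·sqrt(5) = -24*sqrt(5)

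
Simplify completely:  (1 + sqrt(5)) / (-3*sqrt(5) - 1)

(-7 - sqrt(5))/22

Multiply numerator and denominator by -1 + 3*sqrt(5).
Denominator becomes -44; numerator becomes 2*sqrt(5) + 14.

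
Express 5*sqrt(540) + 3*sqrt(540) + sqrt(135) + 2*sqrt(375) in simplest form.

61*sqrt(15)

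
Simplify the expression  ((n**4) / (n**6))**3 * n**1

n**(-5)

Inside the bracket: (n**-2)
Raise to the power 3: (n**-6)
Multiply by n**1: add exponents.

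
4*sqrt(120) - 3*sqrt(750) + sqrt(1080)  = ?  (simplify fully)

-sqrt(30)

4*sqrt(120) = 8*sqrt(30); 3*sqrt(750) = 15*sqrt(30); sqrt(1080) = 6*sqrt(30)
Combine: (8 - 15 + 6)·sqrt(30) = -sqrt(30)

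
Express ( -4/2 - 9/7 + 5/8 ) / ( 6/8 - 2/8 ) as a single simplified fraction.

-149/28

Numerator: -4/2 - 9/7 + 5/8 = -149/56
Denominator: 6/8 - 2/8 = 1/2
Divide: (-149/56) · (2) = -149/28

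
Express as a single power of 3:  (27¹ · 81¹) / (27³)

3^(-2)

27¹ = 3^3; 81¹ = 3^4; 27³ = 3^9
Combine exponents: 3^(-2)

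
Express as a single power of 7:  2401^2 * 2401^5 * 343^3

2401^2 = 7^8; 2401^5 = 7^20; 343^3 = 7^9
Combine exponents: 7^37

7^37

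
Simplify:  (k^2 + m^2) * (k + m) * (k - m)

Telescope via difference of squares: (k+m)(k-m) = k^2 - m^2, then repeat with the next factor.

k^4 - m^4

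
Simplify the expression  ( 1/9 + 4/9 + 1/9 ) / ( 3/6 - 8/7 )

-28/27

Numerator: 1/9 + 4/9 + 1/9 = 2/3
Denominator: 3/6 - 8/7 = -9/14
Divide: (2/3) · (-14/9) = -28/27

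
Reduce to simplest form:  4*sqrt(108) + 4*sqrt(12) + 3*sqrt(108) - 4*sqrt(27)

38*sqrt(3)

4*sqrt(108) = 24*sqrt(3); 4*sqrt(12) = 8*sqrt(3); 3*sqrt(108) = 18*sqrt(3); 4*sqrt(27) = 12*sqrt(3)
Combine: (24 + 8 + 18 - 12)·sqrt(3) = 38*sqrt(3)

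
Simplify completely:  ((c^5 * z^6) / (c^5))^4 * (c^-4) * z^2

z^26/c^4

Inside the bracket: z^6
Raise to the power 4: z^24
Multiply by (c^-4) * z^2: add exponents.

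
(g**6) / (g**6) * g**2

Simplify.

Quotient: 1
Multiply by g**2: add exponents.

g**2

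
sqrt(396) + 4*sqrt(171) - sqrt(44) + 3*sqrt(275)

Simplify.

12*sqrt(19) + 19*sqrt(11)

sqrt(396) = 6*sqrt(11); 4*sqrt(171) = 12*sqrt(19); sqrt(44) = 2*sqrt(11); 3*sqrt(275) = 15*sqrt(11)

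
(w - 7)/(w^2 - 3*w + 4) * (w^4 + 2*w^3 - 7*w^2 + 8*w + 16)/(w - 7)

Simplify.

Factor: w^4 + 2*w^3 - 7*w^2 + 8*w + 16 = (w + 4)*(w + 1)*(w^2 - 3*w + 4)
Cancel the common factors (w^2 - 3*w + 4), (w - 7).

w^2 + 5*w + 4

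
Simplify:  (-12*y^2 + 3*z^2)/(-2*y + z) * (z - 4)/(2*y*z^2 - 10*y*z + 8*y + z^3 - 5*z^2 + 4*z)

3/(z - 1)

Factor: -12*y^2 + 3*z^2 = 3*(-2*y + z)*(2*y + z);  2*y*z^2 - 10*y*z + 8*y + z^3 - 5*z^2 + 4*z = (z - 4)*(z - 1)*(2*y + z)
Cancel the common factors (-2*y + z), (z - 4), (2*y + z).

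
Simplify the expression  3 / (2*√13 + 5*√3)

(-6*√13 + 15*√3)/23

Multiply numerator and denominator by -5*√3 + 2*√13.
Denominator becomes -23; numerator becomes -15*√3 + 6*√13.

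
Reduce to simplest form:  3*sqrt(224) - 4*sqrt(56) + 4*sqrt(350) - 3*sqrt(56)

18*sqrt(14)

3*sqrt(224) = 12*sqrt(14); 4*sqrt(56) = 8*sqrt(14); 4*sqrt(350) = 20*sqrt(14); 3*sqrt(56) = 6*sqrt(14)
Combine: (12 - 8 + 20 - 6)·sqrt(14) = 18*sqrt(14)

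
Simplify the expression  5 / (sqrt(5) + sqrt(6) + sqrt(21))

(-3*sqrt(70) - 5*sqrt(21) + 10*sqrt(6) + 11*sqrt(5))/2

Group as (sqrt(6) + sqrt(21)) + sqrt(5); multiply by (sqrt(6) + sqrt(21)) - sqrt(5), then rationalise the remaining surd.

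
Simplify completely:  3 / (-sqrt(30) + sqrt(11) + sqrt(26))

(-7*sqrt(30) + 15*sqrt(26) + 45*sqrt(11) + 4*sqrt(2145))/365

Group as (sqrt(11) + sqrt(26)) - sqrt(30); multiply by (sqrt(11) + sqrt(26)) + sqrt(30), then rationalise the remaining surd.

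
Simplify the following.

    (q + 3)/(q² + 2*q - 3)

Factor: q² + 2*q - 3 = (q + 3)·(q - 1)
Cancel the common factor (q + 3).

1/(q - 1)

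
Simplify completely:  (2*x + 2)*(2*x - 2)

4*x^2 - 4

(2*x)^2 - (2)^2 = 4*x^2 - 4.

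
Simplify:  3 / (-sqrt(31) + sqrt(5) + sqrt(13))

Group as (sqrt(5) + sqrt(13)) - sqrt(31); multiply by (sqrt(5) + sqrt(13)) + sqrt(31), then rationalise the remaining surd.

(39*sqrt(31) + 69*sqrt(13) + 117*sqrt(5) + 6*sqrt(2015))/91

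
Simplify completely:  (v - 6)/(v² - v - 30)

1/(v + 5)

Factor: v² - v - 30 = (v - 6)·(v + 5)
Cancel the common factor (v - 6).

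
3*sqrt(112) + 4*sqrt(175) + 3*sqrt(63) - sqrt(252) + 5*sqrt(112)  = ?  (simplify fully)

55*sqrt(7)

3*sqrt(112) = 12*sqrt(7); 4*sqrt(175) = 20*sqrt(7); 3*sqrt(63) = 9*sqrt(7); sqrt(252) = 6*sqrt(7); 5*sqrt(112) = 20*sqrt(7)
Combine: (12 + 20 + 9 - 6 + 20)·sqrt(7) = 55*sqrt(7)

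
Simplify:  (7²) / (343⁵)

7^(-13)

7² = 7^2; 343⁵ = 7^15
Combine exponents: 7^(-13)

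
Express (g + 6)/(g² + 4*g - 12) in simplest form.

1/(g - 2)

Factor: g² + 4*g - 12 = (g - 2)·(g + 6)
Cancel the common factor (g + 6).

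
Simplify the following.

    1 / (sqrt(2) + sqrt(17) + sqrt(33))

(-9*sqrt(17) - 24*sqrt(2) + sqrt(1122) + 7*sqrt(33))/30

Group as (sqrt(17) + sqrt(33)) + sqrt(2); multiply by (sqrt(17) + sqrt(33)) - sqrt(2), then rationalise the remaining surd.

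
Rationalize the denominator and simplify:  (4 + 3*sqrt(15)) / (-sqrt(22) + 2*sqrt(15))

(4*sqrt(22) + 8*sqrt(15) + 3*sqrt(330) + 90)/38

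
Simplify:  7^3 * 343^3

7^3 = 7^3; 343^3 = 7^9
Combine exponents: 7^12

7^12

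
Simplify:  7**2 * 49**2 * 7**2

7**8

7**2 = 7**2; 49**2 = 7**4; 7**2 = 7**2
Combine exponents: 7**8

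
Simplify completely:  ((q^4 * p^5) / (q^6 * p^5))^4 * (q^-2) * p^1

p/q^10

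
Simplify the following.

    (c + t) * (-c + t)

Telescope via difference of squares: (t+c)(t-c) = -c^2 + t^2.

-c^2 + t^2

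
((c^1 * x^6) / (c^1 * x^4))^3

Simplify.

x^6

Inside the bracket: x^2
Raise to the power 3: x^6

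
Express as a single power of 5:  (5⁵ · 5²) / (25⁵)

5⁵ = 5^5; 5² = 5^2; 25⁵ = 5^10
Combine exponents: 5^(-3)

5^(-3)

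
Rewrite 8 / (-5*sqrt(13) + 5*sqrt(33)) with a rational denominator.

Multiply numerator and denominator by 5*sqrt(13) + 5*sqrt(33).
Denominator becomes 500; numerator becomes 40*sqrt(13) + 40*sqrt(33).

(2*sqrt(13) + 2*sqrt(33))/25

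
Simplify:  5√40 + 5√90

5√40 = 10*√10; 5√90 = 15*√10
Combine: (10 + 15)·√10 = 25*√10

25*√10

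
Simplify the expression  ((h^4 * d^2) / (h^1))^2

d^4*h^6

Inside the bracket: h^3 * d^2
Raise to the power 2: h^6 * d^4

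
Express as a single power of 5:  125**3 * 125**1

5**12

125**3 = 5**9; 125**1 = 5**3
Combine exponents: 5**12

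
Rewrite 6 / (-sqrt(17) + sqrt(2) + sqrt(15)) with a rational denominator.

Group as (sqrt(2) + sqrt(15)) - sqrt(17); multiply by (sqrt(2) + sqrt(15)) + sqrt(17), then rationalise the remaining surd.

(2*sqrt(15) + 15*sqrt(2) + sqrt(510))/10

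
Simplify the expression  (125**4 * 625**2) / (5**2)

125**4 = 5**12; 625**2 = 5**8; 5**2 = 5**2
Combine exponents: 5**18

5**18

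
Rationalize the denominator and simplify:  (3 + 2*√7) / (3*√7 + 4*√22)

Multiply numerator and denominator by -4*√22 + 3*√7.
Denominator becomes -289; numerator becomes -8*√154 - 12*√22 + 9*√7 + 42.

(-42 - 9*√7 + 12*√22 + 8*√154)/289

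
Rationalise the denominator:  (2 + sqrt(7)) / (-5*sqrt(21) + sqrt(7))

(-35*sqrt(3) - 10*sqrt(21) - 7 - 2*sqrt(7))/518

Multiply numerator and denominator by sqrt(7) + 5*sqrt(21).
Denominator becomes -518; numerator becomes 2*sqrt(7) + 7 + 10*sqrt(21) + 35*sqrt(3).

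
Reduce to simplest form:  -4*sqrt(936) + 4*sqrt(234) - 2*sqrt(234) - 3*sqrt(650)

-33*sqrt(26)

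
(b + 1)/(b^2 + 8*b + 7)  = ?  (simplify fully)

Factor: b^2 + 8*b + 7 = (b + 1)*(b + 7)
Cancel the common factor (b + 1).

1/(b + 7)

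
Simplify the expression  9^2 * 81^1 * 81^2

9^2 = 3^4; 81^1 = 3^4; 81^2 = 3^8
Combine exponents: 3^16

3^16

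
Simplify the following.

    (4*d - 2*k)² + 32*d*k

Expand the square and combine the 32*d*k term.

4*(2*d + k)²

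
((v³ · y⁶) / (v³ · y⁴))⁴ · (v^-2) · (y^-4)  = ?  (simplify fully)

y⁴/v²

Inside the bracket: y²
Raise to the power 4: y⁸
Multiply by (v^-2) · (y^-4): add exponents.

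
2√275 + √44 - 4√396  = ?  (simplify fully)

-12*√11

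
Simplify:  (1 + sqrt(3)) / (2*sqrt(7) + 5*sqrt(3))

(-2*sqrt(21) - 2*sqrt(7) + 5*sqrt(3) + 15)/47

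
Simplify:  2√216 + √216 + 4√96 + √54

37*√6

2√216 = 12*√6; √216 = 6*√6; 4√96 = 16*√6; √54 = 3*√6
Combine: (12 + 6 + 16 + 3)·√6 = 37*√6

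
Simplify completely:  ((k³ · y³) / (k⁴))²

Inside the bracket: (k^-1) · y³
Raise to the power 2: (k^-2) · y⁶

y⁶/k²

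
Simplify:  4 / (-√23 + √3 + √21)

(-4*√23 + 20*√21 + 164*√3 + 24*√161)/251

Group as (√3 + √21) - √23; multiply by (√3 + √21) + √23, then rationalise the remaining surd.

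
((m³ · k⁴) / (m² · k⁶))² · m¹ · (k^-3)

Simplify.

m³/k⁷

Inside the bracket: m¹ · (k^-2)
Raise to the power 2: m² · (k^-4)
Multiply by m¹ · (k^-3): add exponents.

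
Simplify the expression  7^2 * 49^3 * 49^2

7^12

7^2 = 7^2; 49^3 = 7^6; 49^2 = 7^4
Combine exponents: 7^12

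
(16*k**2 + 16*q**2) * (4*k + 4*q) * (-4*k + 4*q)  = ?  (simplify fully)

Telescope via difference of squares: ((4*q)+(4*k))((4*q)-(4*k)) = -16*k**2 + 16*q**2, then repeat with the next factor.

-256*k**4 + 256*q**4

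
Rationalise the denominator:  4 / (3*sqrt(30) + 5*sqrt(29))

Multiply numerator and denominator by -3*sqrt(30) + 5*sqrt(29).
Denominator becomes 455; numerator becomes -12*sqrt(30) + 20*sqrt(29).

(-12*sqrt(30) + 20*sqrt(29))/455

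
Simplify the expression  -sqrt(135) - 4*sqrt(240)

-19*sqrt(15)

sqrt(135) = 3*sqrt(15); 4*sqrt(240) = 16*sqrt(15)
Combine: (-3 - 16)·sqrt(15) = -19*sqrt(15)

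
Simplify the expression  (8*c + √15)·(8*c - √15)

64*c² - 15

(8*c)^2 - (√15)^2 = 64*c² - 15.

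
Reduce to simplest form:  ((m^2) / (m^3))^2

m^(-2)

Inside the bracket: (m^-1)
Raise to the power 2: (m^-2)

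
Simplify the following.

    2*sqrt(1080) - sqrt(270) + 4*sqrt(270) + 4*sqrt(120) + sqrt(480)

33*sqrt(30)

2*sqrt(1080) = 12*sqrt(30); sqrt(270) = 3*sqrt(30); 4*sqrt(270) = 12*sqrt(30); 4*sqrt(120) = 8*sqrt(30); sqrt(480) = 4*sqrt(30)
Combine: (12 - 3 + 12 + 8 + 4)·sqrt(30) = 33*sqrt(30)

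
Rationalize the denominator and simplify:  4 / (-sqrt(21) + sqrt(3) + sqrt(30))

(-2*sqrt(21) - sqrt(30) + 8*sqrt(3) + sqrt(210))/9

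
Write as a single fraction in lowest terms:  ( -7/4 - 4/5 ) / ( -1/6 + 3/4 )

-153/35

Numerator: -7/4 - 4/5 = -51/20
Denominator: -1/6 + 3/4 = 7/12
Divide: (-51/20) · (12/7) = -153/35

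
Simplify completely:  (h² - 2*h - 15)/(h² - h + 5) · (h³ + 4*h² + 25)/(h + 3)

h² - 25

Factor: h² - 2*h - 15 = (h + 3)·(h - 5);  h³ + 4*h² + 25 = (h + 5)·(h² - h + 5)
Cancel the common factors (h² - h + 5), (h + 3).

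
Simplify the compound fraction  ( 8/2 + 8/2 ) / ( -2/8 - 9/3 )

Numerator: 8/2 + 8/2 = 8
Denominator: -2/8 - 9/3 = -13/4
Divide: (8) · (-4/13) = -32/13

-32/13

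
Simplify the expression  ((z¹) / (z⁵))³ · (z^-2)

z^(-14)

Inside the bracket: (z^-4)
Raise to the power 3: (z^-12)
Multiply by (z^-2): add exponents.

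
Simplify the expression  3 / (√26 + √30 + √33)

Group as (√26 + √33) + √30; multiply by (√26 + √33) - √30, then rationalise the remaining surd.

(-36*√715 + 69*√33 + 87*√30 + 111*√26)/2591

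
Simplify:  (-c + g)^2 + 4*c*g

(c + g)^2

After expansion: c^2 + 2*c*g + g^2 — a perfect-square trinomial.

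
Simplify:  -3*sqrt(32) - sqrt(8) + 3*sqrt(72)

3*sqrt(32) = 12*sqrt(2); sqrt(8) = 2*sqrt(2); 3*sqrt(72) = 18*sqrt(2)
Combine: (-12 - 2 + 18)·sqrt(2) = 4*sqrt(2)

4*sqrt(2)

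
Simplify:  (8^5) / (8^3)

2^6

8^5 = 2^15; 8^3 = 2^9
Combine exponents: 2^6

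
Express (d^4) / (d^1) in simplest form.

d^3

Quotient: d^3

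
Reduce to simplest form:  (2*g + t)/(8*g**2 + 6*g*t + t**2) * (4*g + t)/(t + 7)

1/(t + 7)

Factor: 8*g**2 + 6*g*t + t**2 = (2*g + t)*(4*g + t)
Cancel the common factors (2*g + t), (4*g + t).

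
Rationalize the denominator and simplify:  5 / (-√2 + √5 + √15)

(-30*√5 - 25*√6 + 45*√2 + 20*√15)/12

Group as (√5 + √15) - √2; multiply by (√5 + √15) + √2, then rationalise the remaining surd.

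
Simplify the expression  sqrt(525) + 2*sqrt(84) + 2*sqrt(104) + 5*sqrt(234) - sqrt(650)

sqrt(525) = 5*sqrt(21); 2*sqrt(84) = 4*sqrt(21); 2*sqrt(104) = 4*sqrt(26); 5*sqrt(234) = 15*sqrt(26); sqrt(650) = 5*sqrt(26)

9*sqrt(21) + 14*sqrt(26)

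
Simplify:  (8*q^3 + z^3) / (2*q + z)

4*q^2 - 2*q*z + z^2

Apply the sum-of-cubes factorisation and cancel (2*q + z).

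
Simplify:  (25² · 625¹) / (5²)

25² = 5^4; 625¹ = 5^4; 5² = 5^2
Combine exponents: 5^6

5^6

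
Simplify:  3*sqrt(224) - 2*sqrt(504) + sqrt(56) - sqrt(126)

-sqrt(14)

3*sqrt(224) = 12*sqrt(14); 2*sqrt(504) = 12*sqrt(14); sqrt(56) = 2*sqrt(14); sqrt(126) = 3*sqrt(14)
Combine: (12 - 12 + 2 - 3)·sqrt(14) = -sqrt(14)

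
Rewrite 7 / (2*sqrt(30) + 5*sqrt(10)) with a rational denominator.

Multiply numerator and denominator by -5*sqrt(10) + 2*sqrt(30).
Denominator becomes -130; numerator becomes -35*sqrt(10) + 14*sqrt(30).

(-14*sqrt(30) + 35*sqrt(10))/130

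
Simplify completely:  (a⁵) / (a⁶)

1/a

Quotient: (a^-1)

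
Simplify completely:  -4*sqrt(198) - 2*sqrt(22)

4*sqrt(198) = 12*sqrt(22); 2*sqrt(22) = 2*sqrt(22)
Combine: (-12 - 2)·sqrt(22) = -14*sqrt(22)

-14*sqrt(22)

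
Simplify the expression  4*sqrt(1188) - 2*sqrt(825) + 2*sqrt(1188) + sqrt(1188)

32*sqrt(33)

4*sqrt(1188) = 24*sqrt(33); 2*sqrt(825) = 10*sqrt(33); 2*sqrt(1188) = 12*sqrt(33); sqrt(1188) = 6*sqrt(33)
Combine: (24 - 10 + 12 + 6)·sqrt(33) = 32*sqrt(33)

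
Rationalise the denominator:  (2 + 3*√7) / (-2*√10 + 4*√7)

(2*√10 + 4*√7 + 3*√70 + 42)/36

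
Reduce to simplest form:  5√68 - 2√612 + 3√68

4*√17

5√68 = 10*√17; 2√612 = 12*√17; 3√68 = 6*√17
Combine: (10 - 12 + 6)·√17 = 4*√17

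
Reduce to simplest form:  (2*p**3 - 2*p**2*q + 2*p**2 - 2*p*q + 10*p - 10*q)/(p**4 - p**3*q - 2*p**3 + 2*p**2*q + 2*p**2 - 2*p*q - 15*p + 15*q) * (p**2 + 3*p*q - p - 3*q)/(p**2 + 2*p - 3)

(2*p + 6*q)/(p**2 - 9)

Factor: 2*p**3 - 2*p**2*q + 2*p**2 - 2*p*q + 10*p - 10*q = 2*(p - q)*(p**2 + p + 5);  p**4 - p**3*q - 2*p**3 + 2*p**2*q + 2*p**2 - 2*p*q - 15*p + 15*q = (p**2 + p + 5)*(p - 3)*(p - q);  p**2 + 3*p*q - p - 3*q = (p - 1)*(p + 3*q);  p**2 + 2*p - 3 = (p - 1)*(p + 3)
Cancel the common factors (p**2 + p + 5), (p - q), (p - 1).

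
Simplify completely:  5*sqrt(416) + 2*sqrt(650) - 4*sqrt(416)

5*sqrt(416) = 20*sqrt(26); 2*sqrt(650) = 10*sqrt(26); 4*sqrt(416) = 16*sqrt(26)
Combine: (20 + 10 - 16)·sqrt(26) = 14*sqrt(26)

14*sqrt(26)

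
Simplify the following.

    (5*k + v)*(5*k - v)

(5*k)**2 - (v)**2 = 25*k**2 - v**2.

25*k**2 - v**2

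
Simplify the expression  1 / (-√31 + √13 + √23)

Group as (√13 + √23) - √31; multiply by (√13 + √23) + √31, then rationalise the remaining surd.

(-5*√31 + 21*√23 + 41*√13 + 2*√9269)/1171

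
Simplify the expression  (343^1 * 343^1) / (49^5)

343^1 = 7^3; 343^1 = 7^3; 49^5 = 7^10
Combine exponents: 7^(-4)

7^(-4)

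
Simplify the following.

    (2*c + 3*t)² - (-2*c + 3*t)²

Write as f((3*t),(2*c)) - f((3*t),-(2*c)) and expand.

24*c*t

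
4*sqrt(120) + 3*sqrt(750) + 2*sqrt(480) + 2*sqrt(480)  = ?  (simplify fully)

4*sqrt(120) = 8*sqrt(30); 3*sqrt(750) = 15*sqrt(30); 2*sqrt(480) = 8*sqrt(30); 2*sqrt(480) = 8*sqrt(30)
Combine: (8 + 15 + 8 + 8)·sqrt(30) = 39*sqrt(30)

39*sqrt(30)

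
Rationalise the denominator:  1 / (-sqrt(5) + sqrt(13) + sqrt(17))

Group as (sqrt(13) + sqrt(17)) - sqrt(5); multiply by (sqrt(13) + sqrt(17)) + sqrt(5), then rationalise the remaining surd.

(-25*sqrt(5) + sqrt(17) + 9*sqrt(13) + 2*sqrt(1105))/259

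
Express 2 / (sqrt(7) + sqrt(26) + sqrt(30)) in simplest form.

(-8*sqrt(1365) + 6*sqrt(30) + 22*sqrt(26) + 98*sqrt(7))/719

Group as (sqrt(7) + sqrt(30)) + sqrt(26); multiply by (sqrt(7) + sqrt(30)) - sqrt(26), then rationalise the remaining surd.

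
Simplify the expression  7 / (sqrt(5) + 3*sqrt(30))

(-7*sqrt(5) + 21*sqrt(30))/265

Multiply numerator and denominator by -sqrt(5) + 3*sqrt(30).
Denominator becomes 265; numerator becomes -7*sqrt(5) + 21*sqrt(30).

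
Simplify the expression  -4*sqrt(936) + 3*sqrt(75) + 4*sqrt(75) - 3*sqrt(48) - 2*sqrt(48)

4*sqrt(936) = 24*sqrt(26); 3*sqrt(75) = 15*sqrt(3); 4*sqrt(75) = 20*sqrt(3); 3*sqrt(48) = 12*sqrt(3); 2*sqrt(48) = 8*sqrt(3)

-24*sqrt(26) + 15*sqrt(3)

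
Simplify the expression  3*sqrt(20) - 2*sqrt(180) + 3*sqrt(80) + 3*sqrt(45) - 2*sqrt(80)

7*sqrt(5)

3*sqrt(20) = 6*sqrt(5); 2*sqrt(180) = 12*sqrt(5); 3*sqrt(80) = 12*sqrt(5); 3*sqrt(45) = 9*sqrt(5); 2*sqrt(80) = 8*sqrt(5)
Combine: (6 - 12 + 12 + 9 - 8)·sqrt(5) = 7*sqrt(5)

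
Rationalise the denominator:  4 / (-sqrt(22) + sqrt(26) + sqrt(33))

Group as (sqrt(26) + sqrt(33)) - sqrt(22); multiply by (sqrt(26) + sqrt(33)) + sqrt(22), then rationalise the remaining surd.

(-148*sqrt(22) + 60*sqrt(33) + 116*sqrt(26) + 176*sqrt(39))/2063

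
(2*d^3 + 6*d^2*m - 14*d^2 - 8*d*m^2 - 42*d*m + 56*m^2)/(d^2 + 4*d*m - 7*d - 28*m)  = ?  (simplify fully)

2*d - 2*m

Factor: 2*d^3 + 6*d^2*m - 14*d^2 - 8*d*m^2 - 42*d*m + 56*m^2 = 2*(d - m)*(d - 7)*(d + 4*m);  d^2 + 4*d*m - 7*d - 28*m = (d + 4*m)*(d - 7)
Cancel the common factors (d + 4*m), (d - 7).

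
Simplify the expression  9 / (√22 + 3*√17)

(-9*√22 + 27*√17)/131

Multiply numerator and denominator by -3*√17 + √22.
Denominator becomes -131; numerator becomes -27*√17 + 9*√22.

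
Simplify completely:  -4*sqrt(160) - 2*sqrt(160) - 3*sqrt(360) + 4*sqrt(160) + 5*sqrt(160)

-6*sqrt(10)

4*sqrt(160) = 16*sqrt(10); 2*sqrt(160) = 8*sqrt(10); 3*sqrt(360) = 18*sqrt(10); 4*sqrt(160) = 16*sqrt(10); 5*sqrt(160) = 20*sqrt(10)
Combine: (-16 - 8 - 18 + 16 + 20)·sqrt(10) = -6*sqrt(10)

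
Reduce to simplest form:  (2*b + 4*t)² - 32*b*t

After expansion: 4*b² - 16*b*t + 16*t² — a perfect-square trinomial.

4*(b - 2*t)²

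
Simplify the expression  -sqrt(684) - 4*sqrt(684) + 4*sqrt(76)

sqrt(684) = 6*sqrt(19); 4*sqrt(684) = 24*sqrt(19); 4*sqrt(76) = 8*sqrt(19)
Combine: (-6 - 24 + 8)·sqrt(19) = -22*sqrt(19)

-22*sqrt(19)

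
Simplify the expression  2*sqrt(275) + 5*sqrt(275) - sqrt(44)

2*sqrt(275) = 10*sqrt(11); 5*sqrt(275) = 25*sqrt(11); sqrt(44) = 2*sqrt(11)
Combine: (10 + 25 - 2)·sqrt(11) = 33*sqrt(11)

33*sqrt(11)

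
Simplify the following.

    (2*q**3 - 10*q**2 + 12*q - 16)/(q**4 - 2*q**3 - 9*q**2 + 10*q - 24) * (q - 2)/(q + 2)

(2*q - 4)/(q**2 + 5*q + 6)

Factor: 2*q**3 - 10*q**2 + 12*q - 16 = 2*(q**2 - q + 2)*(q - 4);  q**4 - 2*q**3 - 9*q**2 + 10*q - 24 = (q - 4)*(q + 3)*(q**2 - q + 2)
Cancel the common factors (q**2 - q + 2), (q - 4).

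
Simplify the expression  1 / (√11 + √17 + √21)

(-2*√3927 + 7*√21 + 15*√17 + 27*√11)/699

Group as (√11 + √21) + √17; multiply by (√11 + √21) - √17, then rationalise the remaining surd.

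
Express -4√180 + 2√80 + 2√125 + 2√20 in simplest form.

4√180 = 24*√5; 2√80 = 8*√5; 2√125 = 10*√5; 2√20 = 4*√5
Combine: (-24 + 8 + 10 + 4)·√5 = -2*√5

-2*√5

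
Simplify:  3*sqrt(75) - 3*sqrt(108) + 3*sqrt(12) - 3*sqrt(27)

3*sqrt(75) = 15*sqrt(3); 3*sqrt(108) = 18*sqrt(3); 3*sqrt(12) = 6*sqrt(3); 3*sqrt(27) = 9*sqrt(3)
Combine: (15 - 18 + 6 - 9)·sqrt(3) = -6*sqrt(3)

-6*sqrt(3)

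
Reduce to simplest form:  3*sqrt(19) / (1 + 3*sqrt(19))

(-3*sqrt(19) + 171)/170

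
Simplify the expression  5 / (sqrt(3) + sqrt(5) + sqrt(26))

(-60*sqrt(5) - 70*sqrt(3) + 5*sqrt(390) + 45*sqrt(26))/132

Group as (sqrt(5) + sqrt(26)) + sqrt(3); multiply by (sqrt(5) + sqrt(26)) - sqrt(3), then rationalise the remaining surd.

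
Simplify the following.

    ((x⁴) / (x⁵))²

x^(-2)

Inside the bracket: (x^-1)
Raise to the power 2: (x^-2)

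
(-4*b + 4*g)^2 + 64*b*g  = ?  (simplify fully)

16*(b + g)^2

After expansion: 16*b^2 + 32*b*g + 16*g^2 — a perfect-square trinomial.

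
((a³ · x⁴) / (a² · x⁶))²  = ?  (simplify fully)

Inside the bracket: a¹ · (x^-2)
Raise to the power 2: a² · (x^-4)

a²/x⁴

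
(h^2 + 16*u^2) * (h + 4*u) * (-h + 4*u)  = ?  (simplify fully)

-h^4 + 256*u^4

((4*u)+h)((4*u)-h) = -h^2 + 16*u^2; continue pairing.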